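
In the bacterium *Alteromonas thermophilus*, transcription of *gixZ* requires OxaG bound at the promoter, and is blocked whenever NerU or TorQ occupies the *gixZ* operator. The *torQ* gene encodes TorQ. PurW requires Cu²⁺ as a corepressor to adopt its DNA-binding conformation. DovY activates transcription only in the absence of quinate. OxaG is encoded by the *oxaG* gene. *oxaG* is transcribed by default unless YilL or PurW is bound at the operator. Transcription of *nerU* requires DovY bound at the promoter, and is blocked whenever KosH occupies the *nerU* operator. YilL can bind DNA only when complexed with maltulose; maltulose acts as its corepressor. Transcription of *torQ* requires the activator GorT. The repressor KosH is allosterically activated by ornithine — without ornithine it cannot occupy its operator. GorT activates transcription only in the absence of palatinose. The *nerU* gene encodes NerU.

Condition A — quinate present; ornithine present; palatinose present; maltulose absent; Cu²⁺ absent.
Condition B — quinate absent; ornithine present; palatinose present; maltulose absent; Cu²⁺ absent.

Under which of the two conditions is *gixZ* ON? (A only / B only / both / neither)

both

Condition A:
Quinate is present, so DovY is inactive.
Ornithine is present, so KosH is active.
With repressor KosH bound, *nerU* is not transcribed.
So NerU is not produced.
Palatinose is present, so GorT is inactive.
Required activator GorT is absent, so *torQ* is not transcribed.
So TorQ is not produced.
Maltulose is absent, so YilL is inactive.
Cu²⁺ is absent, so PurW is inactive.
With no repressor bound, *oxaG* is transcribed.
So OxaG is produced and active.
No repressor is bound and OxaG is active, so *gixZ* is transcribed.
→ *gixZ* is ON in A.
Condition B:
Quinate is absent, so DovY is active.
Ornithine is present, so KosH is active.
With repressor KosH bound, *nerU* is not transcribed.
So NerU is not produced.
Palatinose is present, so GorT is inactive.
Required activator GorT is absent, so *torQ* is not transcribed.
So TorQ is not produced.
Maltulose is absent, so YilL is inactive.
Cu²⁺ is absent, so PurW is inactive.
With no repressor bound, *oxaG* is transcribed.
So OxaG is produced and active.
No repressor is bound and OxaG is active, so *gixZ* is transcribed.
→ *gixZ* is ON in B.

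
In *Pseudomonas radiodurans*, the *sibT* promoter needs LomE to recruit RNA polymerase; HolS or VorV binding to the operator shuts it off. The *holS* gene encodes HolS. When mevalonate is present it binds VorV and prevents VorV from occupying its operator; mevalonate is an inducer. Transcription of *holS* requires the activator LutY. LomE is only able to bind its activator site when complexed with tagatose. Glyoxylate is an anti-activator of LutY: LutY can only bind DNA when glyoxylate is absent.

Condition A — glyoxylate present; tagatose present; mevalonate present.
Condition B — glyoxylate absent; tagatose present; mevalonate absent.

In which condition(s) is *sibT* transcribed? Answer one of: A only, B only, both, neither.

A only

Condition A:
Glyoxylate is present, so LutY is inactive.
Required activator LutY is absent, so *holS* is not transcribed.
So HolS is not produced.
Tagatose is present, so LomE is active.
Mevalonate is present, so VorV is inactive.
No repressor is bound and LomE is active, so *sibT* is transcribed.
→ *sibT* is ON in A.
Condition B:
Glyoxylate is absent, so LutY is active.
No repressor is bound and LutY is active, so *holS* is transcribed.
So HolS is produced and active.
Tagatose is present, so LomE is active.
Mevalonate is absent, so VorV is active.
With repressor HolS bound, *sibT* is not transcribed.
→ *sibT* is OFF in B.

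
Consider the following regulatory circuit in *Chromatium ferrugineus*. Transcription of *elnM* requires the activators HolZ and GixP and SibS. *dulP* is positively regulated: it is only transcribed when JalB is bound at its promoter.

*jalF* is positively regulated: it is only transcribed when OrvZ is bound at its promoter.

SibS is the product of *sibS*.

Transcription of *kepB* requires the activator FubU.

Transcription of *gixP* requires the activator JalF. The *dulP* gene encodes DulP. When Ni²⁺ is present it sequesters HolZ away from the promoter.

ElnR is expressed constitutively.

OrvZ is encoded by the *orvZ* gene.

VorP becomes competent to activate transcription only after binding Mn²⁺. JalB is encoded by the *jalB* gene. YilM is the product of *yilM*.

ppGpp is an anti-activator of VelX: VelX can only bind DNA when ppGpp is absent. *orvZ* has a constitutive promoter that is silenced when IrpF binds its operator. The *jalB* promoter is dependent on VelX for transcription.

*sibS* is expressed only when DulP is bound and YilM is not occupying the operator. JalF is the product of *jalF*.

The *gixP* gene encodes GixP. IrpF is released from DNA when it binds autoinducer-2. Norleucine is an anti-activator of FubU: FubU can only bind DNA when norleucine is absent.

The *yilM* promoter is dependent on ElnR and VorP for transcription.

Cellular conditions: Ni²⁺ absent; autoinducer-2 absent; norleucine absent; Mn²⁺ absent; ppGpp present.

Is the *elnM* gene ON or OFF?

Ni²⁺ is absent, so HolZ is active.
Autoinducer-2 is absent, so IrpF is active.
With repressor IrpF bound, *orvZ* is not transcribed.
So OrvZ is not produced.
Required activator OrvZ is absent, so *jalF* is not transcribed.
So JalF is not produced.
Required activator JalF is absent, so *gixP* is not transcribed.
So GixP is not produced.
ElnR is produced constitutively and is active.
Mn²⁺ is absent, so VorP is inactive.
Required activator VorP is absent, so *yilM* is not transcribed.
So YilM is not produced.
ppGpp is present, so VelX is inactive.
Required activator VelX is absent, so *jalB* is not transcribed.
So JalB is not produced.
Required activator JalB is absent, so *dulP* is not transcribed.
So DulP is not produced.
Required activator DulP is absent, so *sibS* is not transcribed.
So SibS is not produced.
Required activator GixP is absent, so *elnM* is not transcribed.

OFF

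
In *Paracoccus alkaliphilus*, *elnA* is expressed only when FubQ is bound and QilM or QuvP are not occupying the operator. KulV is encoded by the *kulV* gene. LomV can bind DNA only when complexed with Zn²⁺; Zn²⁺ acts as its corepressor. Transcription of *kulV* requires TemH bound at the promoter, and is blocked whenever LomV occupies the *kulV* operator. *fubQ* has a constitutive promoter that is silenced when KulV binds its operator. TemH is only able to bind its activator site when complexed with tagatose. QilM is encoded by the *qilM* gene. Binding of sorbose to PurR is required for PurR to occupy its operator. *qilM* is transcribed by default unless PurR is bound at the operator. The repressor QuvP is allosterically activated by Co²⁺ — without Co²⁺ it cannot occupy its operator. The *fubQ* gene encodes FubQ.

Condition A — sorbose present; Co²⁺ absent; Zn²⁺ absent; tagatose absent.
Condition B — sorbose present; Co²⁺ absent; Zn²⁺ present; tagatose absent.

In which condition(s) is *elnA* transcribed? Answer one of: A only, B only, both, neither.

Condition A:
Sorbose is present, so PurR is active.
With repressor PurR bound, *qilM* is not transcribed.
So QilM is not produced.
Co²⁺ is absent, so QuvP is inactive.
Zn²⁺ is absent, so LomV is inactive.
Tagatose is absent, so TemH is inactive.
Required activator TemH is absent, so *kulV* is not transcribed.
So KulV is not produced.
With no repressor bound, *fubQ* is transcribed.
So FubQ is produced and active.
No repressor is bound and FubQ is active, so *elnA* is transcribed.
→ *elnA* is ON in A.
Condition B:
Sorbose is present, so PurR is active.
With repressor PurR bound, *qilM* is not transcribed.
So QilM is not produced.
Co²⁺ is absent, so QuvP is inactive.
Zn²⁺ is present, so LomV is active.
Tagatose is absent, so TemH is inactive.
With repressor LomV bound, *kulV* is not transcribed.
So KulV is not produced.
With no repressor bound, *fubQ* is transcribed.
So FubQ is produced and active.
No repressor is bound and FubQ is active, so *elnA* is transcribed.
→ *elnA* is ON in B.

both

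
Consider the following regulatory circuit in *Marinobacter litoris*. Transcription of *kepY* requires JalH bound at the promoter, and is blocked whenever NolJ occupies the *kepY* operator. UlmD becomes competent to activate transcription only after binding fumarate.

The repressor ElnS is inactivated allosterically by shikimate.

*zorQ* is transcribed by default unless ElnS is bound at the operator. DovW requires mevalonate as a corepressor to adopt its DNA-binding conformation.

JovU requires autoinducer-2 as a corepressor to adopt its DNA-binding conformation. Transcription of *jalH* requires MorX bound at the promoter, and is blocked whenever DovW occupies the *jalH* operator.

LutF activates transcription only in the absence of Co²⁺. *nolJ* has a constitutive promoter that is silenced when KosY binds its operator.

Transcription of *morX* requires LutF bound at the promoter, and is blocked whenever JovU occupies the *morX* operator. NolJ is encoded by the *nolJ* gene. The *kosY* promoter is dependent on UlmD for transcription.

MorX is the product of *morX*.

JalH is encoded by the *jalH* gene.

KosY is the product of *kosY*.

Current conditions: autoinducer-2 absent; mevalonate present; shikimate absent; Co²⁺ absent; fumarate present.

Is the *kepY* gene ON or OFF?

Fumarate is present, so UlmD is active.
No repressor is bound and UlmD is active, so *kosY* is transcribed.
So KosY is produced and active.
With repressor KosY bound, *nolJ* is not transcribed.
So NolJ is not produced.
Mevalonate is present, so DovW is active.
Autoinducer-2 is absent, so JovU is inactive.
Co²⁺ is absent, so LutF is active.
No repressor is bound and LutF is active, so *morX* is transcribed.
So MorX is produced and active.
With repressor DovW bound, *jalH* is not transcribed.
So JalH is not produced.
Required activator JalH is absent, so *kepY* is not transcribed.

OFF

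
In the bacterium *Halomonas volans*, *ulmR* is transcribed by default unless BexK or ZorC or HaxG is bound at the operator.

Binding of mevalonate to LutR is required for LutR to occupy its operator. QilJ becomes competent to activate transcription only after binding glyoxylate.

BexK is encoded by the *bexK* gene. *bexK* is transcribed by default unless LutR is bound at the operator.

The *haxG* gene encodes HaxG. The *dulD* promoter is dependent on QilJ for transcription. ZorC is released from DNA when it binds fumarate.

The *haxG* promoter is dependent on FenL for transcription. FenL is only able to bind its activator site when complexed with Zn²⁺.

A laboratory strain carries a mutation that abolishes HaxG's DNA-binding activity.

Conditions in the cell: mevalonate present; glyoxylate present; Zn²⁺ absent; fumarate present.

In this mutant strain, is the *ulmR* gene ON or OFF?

ON

Mevalonate is present, so LutR is active.
With repressor LutR bound, *bexK* is not transcribed.
So BexK is not produced.
Fumarate is present, so ZorC is inactive.
HaxG is non-functional in this strain, so it has no effect.
With no repressor bound, *ulmR* is transcribed.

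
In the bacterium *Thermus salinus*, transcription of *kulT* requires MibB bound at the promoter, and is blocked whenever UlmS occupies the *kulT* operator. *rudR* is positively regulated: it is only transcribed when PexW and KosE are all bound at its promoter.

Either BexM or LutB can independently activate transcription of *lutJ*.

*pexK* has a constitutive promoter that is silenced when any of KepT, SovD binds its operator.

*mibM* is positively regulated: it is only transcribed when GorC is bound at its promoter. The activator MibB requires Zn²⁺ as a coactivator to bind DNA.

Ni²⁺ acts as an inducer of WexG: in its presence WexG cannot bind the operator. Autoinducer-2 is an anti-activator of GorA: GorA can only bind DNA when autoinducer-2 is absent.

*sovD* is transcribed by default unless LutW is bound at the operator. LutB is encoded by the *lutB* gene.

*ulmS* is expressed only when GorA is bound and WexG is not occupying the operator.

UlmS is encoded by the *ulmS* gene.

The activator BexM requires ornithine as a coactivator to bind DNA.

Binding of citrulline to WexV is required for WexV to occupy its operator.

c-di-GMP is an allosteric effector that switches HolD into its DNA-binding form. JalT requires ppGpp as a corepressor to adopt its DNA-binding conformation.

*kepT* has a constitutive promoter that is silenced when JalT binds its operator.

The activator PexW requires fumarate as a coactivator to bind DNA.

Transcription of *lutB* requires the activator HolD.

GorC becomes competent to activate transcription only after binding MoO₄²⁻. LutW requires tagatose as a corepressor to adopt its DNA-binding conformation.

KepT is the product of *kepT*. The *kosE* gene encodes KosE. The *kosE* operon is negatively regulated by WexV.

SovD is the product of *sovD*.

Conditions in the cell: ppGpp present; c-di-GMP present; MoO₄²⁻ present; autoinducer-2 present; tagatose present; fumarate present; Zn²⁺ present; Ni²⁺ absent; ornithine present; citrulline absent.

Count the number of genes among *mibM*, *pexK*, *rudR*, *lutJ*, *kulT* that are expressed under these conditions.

5

MoO₄²⁻ is present, so GorC is active.
No repressor is bound and GorC is active, so *mibM* is transcribed.
→ *mibM* is ON.
ppGpp is present, so JalT is active.
With repressor JalT bound, *kepT* is not transcribed.
So KepT is not produced.
Tagatose is present, so LutW is active.
With repressor LutW bound, *sovD* is not transcribed.
So SovD is not produced.
With no repressor bound, *pexK* is transcribed.
→ *pexK* is ON.
Fumarate is present, so PexW is active.
Citrulline is absent, so WexV is inactive.
With no repressor bound, *kosE* is transcribed.
So KosE is produced and active.
No repressor is bound and PexW and KosE are active, so *rudR* is transcribed.
→ *rudR* is ON.
Ornithine is present, so BexM is active.
c-di-GMP is present, so HolD is active.
No repressor is bound and HolD is active, so *lutB* is transcribed.
So LutB is produced and active.
Activator BexM is present, so *lutJ* is transcribed.
→ *lutJ* is ON.
Zn²⁺ is present, so MibB is active.
Ni²⁺ is absent, so WexG is active.
Autoinducer-2 is present, so GorA is inactive.
With repressor WexG bound, *ulmS* is not transcribed.
So UlmS is not produced.
No repressor is bound and MibB is active, so *kulT* is transcribed.
→ *kulT* is ON.
5 of the 5 genes are transcribed.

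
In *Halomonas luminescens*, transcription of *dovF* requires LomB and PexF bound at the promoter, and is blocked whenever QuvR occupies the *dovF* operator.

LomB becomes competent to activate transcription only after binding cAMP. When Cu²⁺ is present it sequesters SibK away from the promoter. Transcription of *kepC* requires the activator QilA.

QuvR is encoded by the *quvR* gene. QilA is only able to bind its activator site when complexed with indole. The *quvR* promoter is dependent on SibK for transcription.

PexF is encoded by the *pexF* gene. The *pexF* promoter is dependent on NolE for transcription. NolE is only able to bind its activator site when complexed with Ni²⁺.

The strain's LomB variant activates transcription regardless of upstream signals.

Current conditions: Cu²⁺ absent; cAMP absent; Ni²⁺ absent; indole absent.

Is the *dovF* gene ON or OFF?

OFF

LomB is constitutively active in this strain.
Ni²⁺ is absent, so NolE is inactive.
Required activator NolE is absent, so *pexF* is not transcribed.
So PexF is not produced.
Cu²⁺ is absent, so SibK is active.
No repressor is bound and SibK is active, so *quvR* is transcribed.
So QuvR is produced and active.
With repressor QuvR bound, *dovF* is not transcribed.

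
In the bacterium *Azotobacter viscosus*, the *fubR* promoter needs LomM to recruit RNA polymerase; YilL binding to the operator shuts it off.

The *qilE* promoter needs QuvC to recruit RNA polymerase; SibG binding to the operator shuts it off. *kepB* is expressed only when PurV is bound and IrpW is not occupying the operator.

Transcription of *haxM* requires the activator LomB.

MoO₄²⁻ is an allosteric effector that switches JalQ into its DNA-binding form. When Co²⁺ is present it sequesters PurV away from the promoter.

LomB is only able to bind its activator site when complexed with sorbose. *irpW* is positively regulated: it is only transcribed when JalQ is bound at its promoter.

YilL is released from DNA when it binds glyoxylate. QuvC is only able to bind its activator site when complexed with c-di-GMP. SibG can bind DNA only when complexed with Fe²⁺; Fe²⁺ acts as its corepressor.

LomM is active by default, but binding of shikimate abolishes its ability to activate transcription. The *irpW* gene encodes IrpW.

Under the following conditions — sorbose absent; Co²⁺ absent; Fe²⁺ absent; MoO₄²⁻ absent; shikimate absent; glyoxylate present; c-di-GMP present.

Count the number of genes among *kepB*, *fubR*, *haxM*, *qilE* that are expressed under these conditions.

MoO₄²⁻ is absent, so JalQ is inactive.
Required activator JalQ is absent, so *irpW* is not transcribed.
So IrpW is not produced.
Co²⁺ is absent, so PurV is active.
No repressor is bound and PurV is active, so *kepB* is transcribed.
→ *kepB* is ON.
Glyoxylate is present, so YilL is inactive.
Shikimate is absent, so LomM is active.
No repressor is bound and LomM is active, so *fubR* is transcribed.
→ *fubR* is ON.
Sorbose is absent, so LomB is inactive.
Required activator LomB is absent, so *haxM* is not transcribed.
→ *haxM* is OFF.
Fe²⁺ is absent, so SibG is inactive.
c-di-GMP is present, so QuvC is active.
No repressor is bound and QuvC is active, so *qilE* is transcribed.
→ *qilE* is ON.
3 of the 4 genes are transcribed.

3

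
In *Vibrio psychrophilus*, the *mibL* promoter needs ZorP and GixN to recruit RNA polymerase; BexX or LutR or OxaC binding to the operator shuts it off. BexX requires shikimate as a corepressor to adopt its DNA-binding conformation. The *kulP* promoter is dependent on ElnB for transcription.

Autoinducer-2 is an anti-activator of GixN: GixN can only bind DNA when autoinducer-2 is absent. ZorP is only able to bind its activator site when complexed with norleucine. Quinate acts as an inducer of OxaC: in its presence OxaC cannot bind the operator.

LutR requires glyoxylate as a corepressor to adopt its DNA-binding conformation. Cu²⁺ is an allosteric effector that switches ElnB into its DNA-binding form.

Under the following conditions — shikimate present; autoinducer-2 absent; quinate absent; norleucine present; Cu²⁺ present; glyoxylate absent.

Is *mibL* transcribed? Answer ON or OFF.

Norleucine is present, so ZorP is active.
Autoinducer-2 is absent, so GixN is active.
Shikimate is present, so BexX is active.
Glyoxylate is absent, so LutR is inactive.
Quinate is absent, so OxaC is active.
With repressor BexX bound, *mibL* is not transcribed.

OFF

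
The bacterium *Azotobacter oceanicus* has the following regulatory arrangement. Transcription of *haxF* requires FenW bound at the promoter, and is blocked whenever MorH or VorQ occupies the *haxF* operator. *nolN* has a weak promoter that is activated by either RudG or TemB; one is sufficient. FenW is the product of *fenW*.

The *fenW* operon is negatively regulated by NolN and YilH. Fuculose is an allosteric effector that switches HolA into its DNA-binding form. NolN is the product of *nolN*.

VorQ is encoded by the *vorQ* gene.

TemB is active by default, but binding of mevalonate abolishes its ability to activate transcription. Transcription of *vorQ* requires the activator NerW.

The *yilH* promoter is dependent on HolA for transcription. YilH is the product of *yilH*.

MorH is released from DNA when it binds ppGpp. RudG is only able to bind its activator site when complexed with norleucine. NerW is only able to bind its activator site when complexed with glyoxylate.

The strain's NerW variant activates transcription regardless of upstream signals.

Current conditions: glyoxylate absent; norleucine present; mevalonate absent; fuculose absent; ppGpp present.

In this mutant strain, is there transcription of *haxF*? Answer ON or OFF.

ppGpp is present, so MorH is inactive.
Norleucine is present, so RudG is active.
Mevalonate is absent, so TemB is active.
Activator RudG is present, so *nolN* is transcribed.
So NolN is produced and active.
Fuculose is absent, so HolA is inactive.
Required activator HolA is absent, so *yilH* is not transcribed.
So YilH is not produced.
With repressor NolN bound, *fenW* is not transcribed.
So FenW is not produced.
NerW is constitutively active in this strain.
No repressor is bound and NerW is active, so *vorQ* is transcribed.
So VorQ is produced and active.
With repressor VorQ bound, *haxF* is not transcribed.

OFF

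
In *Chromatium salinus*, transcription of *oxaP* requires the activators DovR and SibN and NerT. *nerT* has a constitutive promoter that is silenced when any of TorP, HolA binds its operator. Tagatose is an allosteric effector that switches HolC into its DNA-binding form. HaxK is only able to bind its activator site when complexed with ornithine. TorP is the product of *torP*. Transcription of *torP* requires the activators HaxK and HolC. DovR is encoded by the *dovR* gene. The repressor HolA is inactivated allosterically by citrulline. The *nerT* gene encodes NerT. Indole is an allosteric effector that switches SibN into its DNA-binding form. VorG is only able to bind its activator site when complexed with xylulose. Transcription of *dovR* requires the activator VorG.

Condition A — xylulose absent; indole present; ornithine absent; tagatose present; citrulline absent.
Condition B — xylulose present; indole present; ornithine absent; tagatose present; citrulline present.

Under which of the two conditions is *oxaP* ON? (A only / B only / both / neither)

Condition A:
Xylulose is absent, so VorG is inactive.
Required activator VorG is absent, so *dovR* is not transcribed.
So DovR is not produced.
Indole is present, so SibN is active.
Ornithine is absent, so HaxK is inactive.
Tagatose is present, so HolC is active.
Required activator HaxK is absent, so *torP* is not transcribed.
So TorP is not produced.
Citrulline is absent, so HolA is active.
With repressor HolA bound, *nerT* is not transcribed.
So NerT is not produced.
Required activator DovR is absent, so *oxaP* is not transcribed.
→ *oxaP* is OFF in A.
Condition B:
Xylulose is present, so VorG is active.
No repressor is bound and VorG is active, so *dovR* is transcribed.
So DovR is produced and active.
Indole is present, so SibN is active.
Ornithine is absent, so HaxK is inactive.
Tagatose is present, so HolC is active.
Required activator HaxK is absent, so *torP* is not transcribed.
So TorP is not produced.
Citrulline is present, so HolA is inactive.
With no repressor bound, *nerT* is transcribed.
So NerT is produced and active.
No repressor is bound and DovR and SibN and NerT are active, so *oxaP* is transcribed.
→ *oxaP* is ON in B.

B only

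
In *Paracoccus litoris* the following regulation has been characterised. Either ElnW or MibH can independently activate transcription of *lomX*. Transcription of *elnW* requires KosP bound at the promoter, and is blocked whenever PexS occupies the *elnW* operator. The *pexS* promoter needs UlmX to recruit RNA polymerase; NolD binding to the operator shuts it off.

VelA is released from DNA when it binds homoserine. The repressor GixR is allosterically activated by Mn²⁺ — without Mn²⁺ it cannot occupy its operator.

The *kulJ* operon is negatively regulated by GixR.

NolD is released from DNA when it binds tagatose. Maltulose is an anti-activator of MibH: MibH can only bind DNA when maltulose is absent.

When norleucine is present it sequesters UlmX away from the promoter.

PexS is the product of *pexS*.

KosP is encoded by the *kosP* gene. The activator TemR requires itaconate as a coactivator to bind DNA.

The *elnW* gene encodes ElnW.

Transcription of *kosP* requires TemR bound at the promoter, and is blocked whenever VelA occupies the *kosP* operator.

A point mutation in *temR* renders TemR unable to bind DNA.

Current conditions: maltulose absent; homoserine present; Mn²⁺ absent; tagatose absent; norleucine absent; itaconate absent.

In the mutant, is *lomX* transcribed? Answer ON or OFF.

ON

Norleucine is absent, so UlmX is active.
Tagatose is absent, so NolD is active.
With repressor NolD bound, *pexS* is not transcribed.
So PexS is not produced.
TemR is non-functional in this strain, so it has no effect.
Homoserine is present, so VelA is inactive.
Required activator TemR is absent, so *kosP* is not transcribed.
So KosP is not produced.
Required activator KosP is absent, so *elnW* is not transcribed.
So ElnW is not produced.
Maltulose is absent, so MibH is active.
Activator MibH is present, so *lomX* is transcribed.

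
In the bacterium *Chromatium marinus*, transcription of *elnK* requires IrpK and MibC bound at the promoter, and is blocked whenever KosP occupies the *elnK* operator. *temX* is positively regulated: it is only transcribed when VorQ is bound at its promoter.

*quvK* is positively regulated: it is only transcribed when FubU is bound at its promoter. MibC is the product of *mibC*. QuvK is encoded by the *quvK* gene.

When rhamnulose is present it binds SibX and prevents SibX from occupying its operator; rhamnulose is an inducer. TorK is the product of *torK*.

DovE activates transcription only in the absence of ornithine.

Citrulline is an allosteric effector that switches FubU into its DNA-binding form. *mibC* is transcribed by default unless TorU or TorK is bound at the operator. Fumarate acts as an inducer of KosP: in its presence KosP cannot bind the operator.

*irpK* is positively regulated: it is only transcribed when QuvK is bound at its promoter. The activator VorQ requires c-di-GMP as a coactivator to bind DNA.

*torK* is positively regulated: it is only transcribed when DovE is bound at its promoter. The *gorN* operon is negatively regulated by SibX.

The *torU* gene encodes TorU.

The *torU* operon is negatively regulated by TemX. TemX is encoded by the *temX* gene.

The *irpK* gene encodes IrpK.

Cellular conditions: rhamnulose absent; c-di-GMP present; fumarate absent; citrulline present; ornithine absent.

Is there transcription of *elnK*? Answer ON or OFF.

OFF

Citrulline is present, so FubU is active.
No repressor is bound and FubU is active, so *quvK* is transcribed.
So QuvK is produced and active.
No repressor is bound and QuvK is active, so *irpK* is transcribed.
So IrpK is produced and active.
Fumarate is absent, so KosP is active.
c-di-GMP is present, so VorQ is active.
No repressor is bound and VorQ is active, so *temX* is transcribed.
So TemX is produced and active.
With repressor TemX bound, *torU* is not transcribed.
So TorU is not produced.
Ornithine is absent, so DovE is active.
No repressor is bound and DovE is active, so *torK* is transcribed.
So TorK is produced and active.
With repressor TorK bound, *mibC* is not transcribed.
So MibC is not produced.
With repressor KosP bound, *elnK* is not transcribed.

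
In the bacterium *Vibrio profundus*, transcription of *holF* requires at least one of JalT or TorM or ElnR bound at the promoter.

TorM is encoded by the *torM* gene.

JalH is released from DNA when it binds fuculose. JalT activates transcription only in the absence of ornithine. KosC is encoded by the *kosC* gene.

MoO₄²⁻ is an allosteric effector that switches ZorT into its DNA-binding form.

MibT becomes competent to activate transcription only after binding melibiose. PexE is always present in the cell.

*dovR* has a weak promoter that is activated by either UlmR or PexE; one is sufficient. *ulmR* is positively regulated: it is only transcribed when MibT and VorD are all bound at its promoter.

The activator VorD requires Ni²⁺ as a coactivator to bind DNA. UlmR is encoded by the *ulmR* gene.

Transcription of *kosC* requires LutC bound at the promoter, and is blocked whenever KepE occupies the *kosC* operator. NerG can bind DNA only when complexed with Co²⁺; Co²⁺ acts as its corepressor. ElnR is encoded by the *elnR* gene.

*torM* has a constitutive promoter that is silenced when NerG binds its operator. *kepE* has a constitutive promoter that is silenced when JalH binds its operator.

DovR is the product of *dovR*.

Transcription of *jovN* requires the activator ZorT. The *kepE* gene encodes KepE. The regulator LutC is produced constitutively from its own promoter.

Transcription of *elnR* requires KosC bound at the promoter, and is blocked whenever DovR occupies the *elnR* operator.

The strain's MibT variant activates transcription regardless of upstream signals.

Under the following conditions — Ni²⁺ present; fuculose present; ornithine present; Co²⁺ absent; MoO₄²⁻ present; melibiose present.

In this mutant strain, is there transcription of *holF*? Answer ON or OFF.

Ornithine is present, so JalT is inactive.
Co²⁺ is absent, so NerG is inactive.
With no repressor bound, *torM* is transcribed.
So TorM is produced and active.
Fuculose is present, so JalH is inactive.
With no repressor bound, *kepE* is transcribed.
So KepE is produced and active.
LutC is produced constitutively and is active.
With repressor KepE bound, *kosC* is not transcribed.
So KosC is not produced.
MibT is constitutively active in this strain.
Ni²⁺ is present, so VorD is active.
No repressor is bound and MibT and VorD are active, so *ulmR* is transcribed.
So UlmR is produced and active.
PexE is produced constitutively and is active.
Activator UlmR is present, so *dovR* is transcribed.
So DovR is produced and active.
With repressor DovR bound, *elnR* is not transcribed.
So ElnR is not produced.
Activator TorM is present, so *holF* is transcribed.

ON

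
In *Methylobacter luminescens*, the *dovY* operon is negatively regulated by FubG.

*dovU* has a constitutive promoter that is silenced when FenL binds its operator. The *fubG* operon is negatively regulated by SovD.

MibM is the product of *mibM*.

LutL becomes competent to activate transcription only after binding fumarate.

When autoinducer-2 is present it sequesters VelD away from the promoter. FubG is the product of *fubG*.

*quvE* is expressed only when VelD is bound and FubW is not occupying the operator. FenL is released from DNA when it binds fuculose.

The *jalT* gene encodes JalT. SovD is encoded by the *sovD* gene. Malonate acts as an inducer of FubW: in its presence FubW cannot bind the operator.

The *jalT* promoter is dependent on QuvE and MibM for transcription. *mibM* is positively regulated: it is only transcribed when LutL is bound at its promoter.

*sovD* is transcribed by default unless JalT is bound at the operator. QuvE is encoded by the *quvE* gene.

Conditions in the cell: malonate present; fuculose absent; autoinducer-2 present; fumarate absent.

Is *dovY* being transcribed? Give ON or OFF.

ON

Autoinducer-2 is present, so VelD is inactive.
Malonate is present, so FubW is inactive.
Required activator VelD is absent, so *quvE* is not transcribed.
So QuvE is not produced.
Fumarate is absent, so LutL is inactive.
Required activator LutL is absent, so *mibM* is not transcribed.
So MibM is not produced.
Required activator QuvE is absent, so *jalT* is not transcribed.
So JalT is not produced.
With no repressor bound, *sovD* is transcribed.
So SovD is produced and active.
With repressor SovD bound, *fubG* is not transcribed.
So FubG is not produced.
With no repressor bound, *dovY* is transcribed.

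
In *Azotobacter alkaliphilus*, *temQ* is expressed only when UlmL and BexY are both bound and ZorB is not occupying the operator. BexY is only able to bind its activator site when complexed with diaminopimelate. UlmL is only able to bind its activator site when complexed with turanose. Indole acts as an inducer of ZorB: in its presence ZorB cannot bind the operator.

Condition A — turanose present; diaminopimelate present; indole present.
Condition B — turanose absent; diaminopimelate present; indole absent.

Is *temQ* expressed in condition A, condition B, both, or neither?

Condition A:
Turanose is present, so UlmL is active.
Diaminopimelate is present, so BexY is active.
Indole is present, so ZorB is inactive.
No repressor is bound and UlmL and BexY are active, so *temQ* is transcribed.
→ *temQ* is ON in A.
Condition B:
Turanose is absent, so UlmL is inactive.
Diaminopimelate is present, so BexY is active.
Indole is absent, so ZorB is active.
With repressor ZorB bound, *temQ* is not transcribed.
→ *temQ* is OFF in B.

A only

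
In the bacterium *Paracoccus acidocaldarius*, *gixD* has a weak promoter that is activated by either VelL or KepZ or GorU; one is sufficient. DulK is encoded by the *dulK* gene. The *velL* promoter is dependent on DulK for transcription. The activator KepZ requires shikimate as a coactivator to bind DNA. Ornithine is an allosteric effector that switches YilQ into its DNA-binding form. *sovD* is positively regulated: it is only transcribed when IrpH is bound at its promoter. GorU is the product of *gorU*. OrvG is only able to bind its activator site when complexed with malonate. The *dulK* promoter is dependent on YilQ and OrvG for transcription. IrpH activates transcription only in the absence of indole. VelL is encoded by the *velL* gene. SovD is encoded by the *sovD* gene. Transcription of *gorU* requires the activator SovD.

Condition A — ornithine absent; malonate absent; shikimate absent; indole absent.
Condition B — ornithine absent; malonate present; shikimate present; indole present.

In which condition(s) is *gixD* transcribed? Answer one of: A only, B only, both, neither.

both

Condition A:
Ornithine is absent, so YilQ is inactive.
Malonate is absent, so OrvG is inactive.
Required activator YilQ is absent, so *dulK* is not transcribed.
So DulK is not produced.
Required activator DulK is absent, so *velL* is not transcribed.
So VelL is not produced.
Shikimate is absent, so KepZ is inactive.
Indole is absent, so IrpH is active.
No repressor is bound and IrpH is active, so *sovD* is transcribed.
So SovD is produced and active.
No repressor is bound and SovD is active, so *gorU* is transcribed.
So GorU is produced and active.
Activator GorU is present, so *gixD* is transcribed.
→ *gixD* is ON in A.
Condition B:
Ornithine is absent, so YilQ is inactive.
Malonate is present, so OrvG is active.
Required activator YilQ is absent, so *dulK* is not transcribed.
So DulK is not produced.
Required activator DulK is absent, so *velL* is not transcribed.
So VelL is not produced.
Shikimate is present, so KepZ is active.
Indole is present, so IrpH is inactive.
Required activator IrpH is absent, so *sovD* is not transcribed.
So SovD is not produced.
Required activator SovD is absent, so *gorU* is not transcribed.
So GorU is not produced.
Activator KepZ is present, so *gixD* is transcribed.
→ *gixD* is ON in B.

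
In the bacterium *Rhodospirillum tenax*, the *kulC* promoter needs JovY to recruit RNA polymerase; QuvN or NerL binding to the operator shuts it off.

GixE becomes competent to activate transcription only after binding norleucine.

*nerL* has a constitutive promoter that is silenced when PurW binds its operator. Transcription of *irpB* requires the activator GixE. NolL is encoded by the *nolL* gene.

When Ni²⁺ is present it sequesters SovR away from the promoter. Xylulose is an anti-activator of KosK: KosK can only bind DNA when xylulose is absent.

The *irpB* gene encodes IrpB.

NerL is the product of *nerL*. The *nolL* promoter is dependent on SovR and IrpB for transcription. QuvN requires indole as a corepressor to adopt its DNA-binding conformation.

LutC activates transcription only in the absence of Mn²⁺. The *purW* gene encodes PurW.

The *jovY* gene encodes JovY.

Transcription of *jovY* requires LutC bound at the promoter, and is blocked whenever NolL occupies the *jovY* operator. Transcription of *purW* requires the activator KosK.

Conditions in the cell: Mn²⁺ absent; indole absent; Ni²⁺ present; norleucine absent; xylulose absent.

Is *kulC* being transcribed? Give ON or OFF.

ON

Ni²⁺ is present, so SovR is inactive.
Norleucine is absent, so GixE is inactive.
Required activator GixE is absent, so *irpB* is not transcribed.
So IrpB is not produced.
Required activator SovR is absent, so *nolL* is not transcribed.
So NolL is not produced.
Mn²⁺ is absent, so LutC is active.
No repressor is bound and LutC is active, so *jovY* is transcribed.
So JovY is produced and active.
Indole is absent, so QuvN is inactive.
Xylulose is absent, so KosK is active.
No repressor is bound and KosK is active, so *purW* is transcribed.
So PurW is produced and active.
With repressor PurW bound, *nerL* is not transcribed.
So NerL is not produced.
No repressor is bound and JovY is active, so *kulC* is transcribed.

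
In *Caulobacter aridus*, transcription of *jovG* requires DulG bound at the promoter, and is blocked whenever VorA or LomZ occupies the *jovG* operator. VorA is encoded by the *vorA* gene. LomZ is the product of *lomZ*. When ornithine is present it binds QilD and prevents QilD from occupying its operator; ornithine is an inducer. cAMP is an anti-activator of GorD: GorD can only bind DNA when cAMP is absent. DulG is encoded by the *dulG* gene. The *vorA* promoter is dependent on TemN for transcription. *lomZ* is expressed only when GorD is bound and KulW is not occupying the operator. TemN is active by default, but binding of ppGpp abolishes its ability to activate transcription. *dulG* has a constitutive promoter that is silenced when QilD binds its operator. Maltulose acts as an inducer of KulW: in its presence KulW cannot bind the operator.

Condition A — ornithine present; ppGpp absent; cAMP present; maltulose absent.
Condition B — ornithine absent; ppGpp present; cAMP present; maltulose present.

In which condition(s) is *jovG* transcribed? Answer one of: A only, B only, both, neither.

Condition A:
Ornithine is present, so QilD is inactive.
With no repressor bound, *dulG* is transcribed.
So DulG is produced and active.
ppGpp is absent, so TemN is active.
No repressor is bound and TemN is active, so *vorA* is transcribed.
So VorA is produced and active.
cAMP is present, so GorD is inactive.
Maltulose is absent, so KulW is active.
With repressor KulW bound, *lomZ* is not transcribed.
So LomZ is not produced.
With repressor VorA bound, *jovG* is not transcribed.
→ *jovG* is OFF in A.
Condition B:
Ornithine is absent, so QilD is active.
With repressor QilD bound, *dulG* is not transcribed.
So DulG is not produced.
ppGpp is present, so TemN is inactive.
Required activator TemN is absent, so *vorA* is not transcribed.
So VorA is not produced.
cAMP is present, so GorD is inactive.
Maltulose is present, so KulW is inactive.
Required activator GorD is absent, so *lomZ* is not transcribed.
So LomZ is not produced.
Required activator DulG is absent, so *jovG* is not transcribed.
→ *jovG* is OFF in B.

neither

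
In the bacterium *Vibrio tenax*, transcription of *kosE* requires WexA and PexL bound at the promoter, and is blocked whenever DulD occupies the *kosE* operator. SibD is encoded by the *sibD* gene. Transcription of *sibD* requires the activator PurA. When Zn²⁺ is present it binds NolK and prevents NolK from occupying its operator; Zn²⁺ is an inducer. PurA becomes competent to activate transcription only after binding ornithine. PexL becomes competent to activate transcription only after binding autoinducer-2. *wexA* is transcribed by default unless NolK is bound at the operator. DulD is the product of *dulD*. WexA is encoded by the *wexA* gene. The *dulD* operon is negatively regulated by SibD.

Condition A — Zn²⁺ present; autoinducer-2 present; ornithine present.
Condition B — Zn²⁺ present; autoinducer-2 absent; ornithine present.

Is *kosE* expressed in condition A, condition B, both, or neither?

A only

Condition A:
Zn²⁺ is present, so NolK is inactive.
With no repressor bound, *wexA* is transcribed.
So WexA is produced and active.
Autoinducer-2 is present, so PexL is active.
Ornithine is present, so PurA is active.
No repressor is bound and PurA is active, so *sibD* is transcribed.
So SibD is produced and active.
With repressor SibD bound, *dulD* is not transcribed.
So DulD is not produced.
No repressor is bound and WexA and PexL are active, so *kosE* is transcribed.
→ *kosE* is ON in A.
Condition B:
Zn²⁺ is present, so NolK is inactive.
With no repressor bound, *wexA* is transcribed.
So WexA is produced and active.
Autoinducer-2 is absent, so PexL is inactive.
Ornithine is present, so PurA is active.
No repressor is bound and PurA is active, so *sibD* is transcribed.
So SibD is produced and active.
With repressor SibD bound, *dulD* is not transcribed.
So DulD is not produced.
Required activator PexL is absent, so *kosE* is not transcribed.
→ *kosE* is OFF in B.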